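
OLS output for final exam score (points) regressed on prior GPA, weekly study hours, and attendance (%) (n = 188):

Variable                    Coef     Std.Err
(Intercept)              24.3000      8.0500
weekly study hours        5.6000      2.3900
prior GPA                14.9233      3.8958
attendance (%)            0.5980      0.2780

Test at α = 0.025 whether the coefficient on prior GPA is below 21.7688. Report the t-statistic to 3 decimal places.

Read off: b = 14.9233, SE = 3.8958 for prior GPA.
H₀: β₁ = 21.7688 vs H₁: β₁ < 21.7688.
t = (14.9233 − 21.7688) / 3.8958 = -1.757.
df = n − k − 1 = 188 − 3 − 1 = 184.
One-sided p ≈ 0.0403, which is ≥ 0.025, so fail to reject H₀.
The data do not give significant evidence that the true slope on prior GPA is below 21.7688 points per unit, holding the other predictors fixed.

t = -1.757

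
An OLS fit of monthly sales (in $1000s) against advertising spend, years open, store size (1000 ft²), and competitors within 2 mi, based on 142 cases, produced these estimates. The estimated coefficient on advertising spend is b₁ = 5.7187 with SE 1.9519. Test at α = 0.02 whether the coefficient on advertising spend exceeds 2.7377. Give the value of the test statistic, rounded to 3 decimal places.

H₀: β₁ = 2.7377 vs H₁: β₁ > 2.7377.
t = (b₁ − β₁⁰)/SE = (5.7187 − 2.7377) / 1.9519 = 1.527.
df = n − k − 1 = 142 − 4 − 1 = 137.
One-sided p ≈ 0.0645, which is ≥ 0.02, so fail to reject H₀.
The data do not give significant evidence that the true slope on advertising spend exceeds 2.7377 $1000s per unit, holding the other predictors fixed.

t = 1.527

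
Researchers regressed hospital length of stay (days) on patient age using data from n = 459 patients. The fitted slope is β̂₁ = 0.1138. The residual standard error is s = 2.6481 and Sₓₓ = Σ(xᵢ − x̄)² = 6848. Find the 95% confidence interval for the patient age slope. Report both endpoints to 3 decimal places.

(0.051, 0.177)

SE(β̂₁) = s/√Sₓₓ = 2.6481/√6848 = 0.0320002.
df = n − 2 = 457.
t* = t_{0.025, 457} = 1.965168.
Margin = t* × SE = 1.965168 × 0.0320002 = 0.06289.
CI: 0.1138 ± 0.06289 → (0.051, 0.177).
With 95% confidence, each one-unit increase in patient age is associated with a change of between 0.051 and 0.177 days in hospital length of stay.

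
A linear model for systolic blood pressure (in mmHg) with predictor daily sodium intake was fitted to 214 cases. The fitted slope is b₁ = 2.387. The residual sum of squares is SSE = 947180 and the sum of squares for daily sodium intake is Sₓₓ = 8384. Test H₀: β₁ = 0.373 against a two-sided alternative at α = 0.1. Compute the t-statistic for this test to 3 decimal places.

MSE = SSE/(n − 2) = 947180/212 = 4467.83.
SE(b₁) = √(MSE/Sₓₓ) = √(4467.83/8384) = 0.73.
t = (2.387 − 0.373) / 0.73 = 2.759.
df = n − 2 = 212.
Two-sided p ≈ 0.0063, which is < 0.1, so reject H₀.
There is evidence that the true slope on daily sodium intake differs from 0.373 mmHg per unit.

t = 2.759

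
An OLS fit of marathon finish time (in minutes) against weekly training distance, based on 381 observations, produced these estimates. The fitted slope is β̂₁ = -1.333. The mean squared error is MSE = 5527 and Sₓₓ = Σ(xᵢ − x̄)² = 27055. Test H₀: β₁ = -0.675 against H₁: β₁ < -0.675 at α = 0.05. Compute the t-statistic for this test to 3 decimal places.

t = -1.456

SE(β̂₁) = √(MSE/Sₓₓ) = √(5527/27055) = 0.451982.
t = (-1.333 − (-0.675)) / 0.451982 = -1.456.
df = n − 2 = 379.
One-sided p ≈ 0.0731, which is ≥ 0.05, so fail to reject H₀.
The data do not give significant evidence that the true slope on weekly training distance is below -0.675 minutes per unit.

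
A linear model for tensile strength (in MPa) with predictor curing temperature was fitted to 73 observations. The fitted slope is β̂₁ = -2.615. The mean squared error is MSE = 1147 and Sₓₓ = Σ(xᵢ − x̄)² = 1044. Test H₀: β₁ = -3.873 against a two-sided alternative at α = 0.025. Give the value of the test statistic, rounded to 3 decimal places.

t = 1.200

SE(β̂₁) = √(MSE/Sₓₓ) = √(1147/1044) = 1.04817.
t = (-2.615 − (-3.873)) / 1.04817 = 1.200.
df = n − 2 = 71.
Two-sided p ≈ 0.2341, which is ≥ 0.025, so fail to reject H₀.
The data are consistent with a true slope of -3.873 MPa per unit of curing temperature.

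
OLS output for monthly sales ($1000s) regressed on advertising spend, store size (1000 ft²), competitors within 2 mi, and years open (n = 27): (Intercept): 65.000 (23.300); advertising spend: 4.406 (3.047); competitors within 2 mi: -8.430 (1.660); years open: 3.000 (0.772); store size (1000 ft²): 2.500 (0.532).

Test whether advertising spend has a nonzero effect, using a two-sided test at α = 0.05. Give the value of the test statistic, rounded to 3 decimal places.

t = 1.446

Read off: b = 4.406, SE = 3.047 for advertising spend.
H₀: β₁ = 0 vs H₁: β₁ ≠ 0.
t = 4.406 / 3.047 = 1.446.
df = n − k − 1 = 27 − 4 − 1 = 22.
Two-sided p ≈ 0.1623, which is ≥ 0.05, so fail to reject H₀.
The data do not give significant evidence of an association between advertising spend and monthly sales, after adjusting for the other predictors.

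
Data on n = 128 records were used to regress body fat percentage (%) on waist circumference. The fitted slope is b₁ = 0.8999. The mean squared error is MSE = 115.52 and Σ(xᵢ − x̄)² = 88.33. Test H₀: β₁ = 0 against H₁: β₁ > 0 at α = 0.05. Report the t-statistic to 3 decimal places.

t = 0.787

SE(b₁) = √(MSE/Sₓₓ) = √(115.52/88.33) = 1.1436.
t = 0.8999 / 1.1436 = 0.787.
df = n − 2 = 126.
One-sided p ≈ 0.2164, which is ≥ 0.05, so fail to reject H₀.
The data do not give significant evidence that the true slope on waist circumference is positive.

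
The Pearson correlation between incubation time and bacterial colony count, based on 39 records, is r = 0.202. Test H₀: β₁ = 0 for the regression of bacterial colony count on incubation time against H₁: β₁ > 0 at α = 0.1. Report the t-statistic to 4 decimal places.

t = r·√(n − 2)/√(1 − r²) = 0.202·√37/√0.959196 = 1.2546.
df = n − 2 = 37.
One-sided p ≈ 0.1087, which is ≥ 0.1, so fail to reject H₀.
The data do not give significant evidence of a linear association between incubation time and bacterial colony count.

t = 1.2546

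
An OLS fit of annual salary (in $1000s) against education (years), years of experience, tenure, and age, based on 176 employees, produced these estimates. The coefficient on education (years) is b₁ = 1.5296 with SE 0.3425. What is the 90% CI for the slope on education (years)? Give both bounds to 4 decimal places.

df = n − k − 1 = 176 − 4 − 1 = 171.
t* = t_{0.05, 171} = 1.653813.
Margin = t* × SE = 1.653813 × 0.3425 = 0.566431.
CI: 1.5296 ± 0.566431 → (0.9632, 2.0960).
With 90% confidence, each one-unit increase in education (years) is associated with a change of between 0.9632 and 2.0960 $1000s in annual salary, holding the other predictors fixed.

(0.9632, 2.0960)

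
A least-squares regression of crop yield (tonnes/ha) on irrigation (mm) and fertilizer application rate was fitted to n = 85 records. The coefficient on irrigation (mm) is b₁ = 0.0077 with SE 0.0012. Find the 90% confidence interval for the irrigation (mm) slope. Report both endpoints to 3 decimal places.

(0.006, 0.010)

df = n − k − 1 = 85 − 2 − 1 = 82.
t* = t_{0.05, 82} = 1.663649.
Margin = t* × SE = 1.663649 × 0.0012 = 0.00200.
CI: 0.0077 ± 0.00200 → (0.006, 0.010).
With 90% confidence, each one-unit increase in irrigation (mm) is associated with a change of between 0.006 and 0.010 tonnes/ha in crop yield, holding the other predictors fixed.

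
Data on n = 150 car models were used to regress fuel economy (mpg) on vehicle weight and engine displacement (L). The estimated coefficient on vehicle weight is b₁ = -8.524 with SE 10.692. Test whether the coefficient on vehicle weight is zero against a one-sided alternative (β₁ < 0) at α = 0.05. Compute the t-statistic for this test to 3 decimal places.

t = -0.797

H₀: β₁ = 0 vs H₁: β₁ < 0.
t = (b₁ − β₁⁰)/SE = -8.524 / 10.692 = -0.797.
df = n − k − 1 = 150 − 2 − 1 = 147.
One-sided p ≈ 0.2133, which is ≥ 0.05, so fail to reject H₀.
The data do not give significant evidence that the true slope on vehicle weight is negative, holding the other predictors fixed.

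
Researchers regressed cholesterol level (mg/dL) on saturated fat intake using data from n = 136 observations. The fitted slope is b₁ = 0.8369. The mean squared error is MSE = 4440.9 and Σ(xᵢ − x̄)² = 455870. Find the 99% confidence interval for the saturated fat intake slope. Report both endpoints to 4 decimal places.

(0.5790, 1.0948)

SE(b₁) = √(MSE/Sₓₓ) = √(4440.9/455870) = 0.0986995.
df = n − 2 = 134.
t* = t_{0.005, 134} = 2.613017.
Margin = t* × SE = 2.613017 × 0.0986995 = 0.257904.
CI: 0.8369 ± 0.257904 → (0.5790, 1.0948).
With 99% confidence, each one-unit increase in saturated fat intake is associated with a change of between 0.5790 and 1.0948 mg/dL in cholesterol level.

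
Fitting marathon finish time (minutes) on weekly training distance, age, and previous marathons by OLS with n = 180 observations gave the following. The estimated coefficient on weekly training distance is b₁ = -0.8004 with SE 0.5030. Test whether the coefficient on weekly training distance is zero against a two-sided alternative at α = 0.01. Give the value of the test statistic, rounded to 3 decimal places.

H₀: β₁ = 0 vs H₁: β₁ ≠ 0.
t = (b₁ − β₁⁰)/SE = -0.8004 / 0.5030 = -1.591.
df = n − k − 1 = 180 − 3 − 1 = 176.
Two-sided p ≈ 0.1133, which is ≥ 0.01, so fail to reject H₀.
The data do not give significant evidence of an association between weekly training distance and marathon finish time, after adjusting for the other predictors.

t = -1.591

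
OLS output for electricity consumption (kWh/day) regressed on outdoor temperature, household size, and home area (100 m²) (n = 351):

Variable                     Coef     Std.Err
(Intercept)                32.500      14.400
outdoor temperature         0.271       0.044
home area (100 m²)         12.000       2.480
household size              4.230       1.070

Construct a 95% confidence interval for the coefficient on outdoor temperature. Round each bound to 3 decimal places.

Read off: b = 0.271, SE = 0.044 for outdoor temperature.
df = n − k − 1 = 351 − 3 − 1 = 347.
t* = t_{0.025, 347} = 1.966824.
Margin = t* × SE = 1.966824 × 0.044 = 0.08654.
CI: 0.271 ± 0.08654 → (0.184, 0.358).

(0.184, 0.358)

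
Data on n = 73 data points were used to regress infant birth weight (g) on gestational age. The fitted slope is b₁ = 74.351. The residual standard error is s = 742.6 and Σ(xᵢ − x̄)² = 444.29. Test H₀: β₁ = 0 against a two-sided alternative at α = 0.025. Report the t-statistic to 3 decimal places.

t = 2.110

SE(b₁) = s/√Sₓₓ = 742.6/√444.29 = 35.2307.
t = 74.351 / 35.2307 = 2.110.
df = n − 2 = 71.
Two-sided p ≈ 0.0383, which is ≥ 0.025, so fail to reject H₀.
The data do not give significant evidence of an association between gestational age and infant birth weight.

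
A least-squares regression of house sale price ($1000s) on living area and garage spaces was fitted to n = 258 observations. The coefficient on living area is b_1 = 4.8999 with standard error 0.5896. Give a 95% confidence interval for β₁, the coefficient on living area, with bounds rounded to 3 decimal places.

df = n − k − 1 = 258 − 2 − 1 = 255.
t* = t_{0.025, 255} = 1.969311.
Margin = t* × SE = 1.969311 × 0.5896 = 1.16111.
CI: 4.8999 ± 1.16111 → (3.739, 6.061).
With 95% confidence, each one-unit increase in living area is associated with a change of between 3.739 and 6.061 $1000s in house sale price, holding the other predictors fixed.

(3.739, 6.061)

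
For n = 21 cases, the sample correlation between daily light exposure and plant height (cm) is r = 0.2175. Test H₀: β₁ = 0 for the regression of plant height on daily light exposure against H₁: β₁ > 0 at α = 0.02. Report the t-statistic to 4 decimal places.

t = r·√(n − 2)/√(1 − r²) = 0.2175·√19/√0.952694 = 0.9713.
df = n − 2 = 19.
One-sided p ≈ 0.1718, which is ≥ 0.02, so fail to reject H₀.
The data do not give significant evidence of a linear association between daily light exposure and plant height.

t = 0.9713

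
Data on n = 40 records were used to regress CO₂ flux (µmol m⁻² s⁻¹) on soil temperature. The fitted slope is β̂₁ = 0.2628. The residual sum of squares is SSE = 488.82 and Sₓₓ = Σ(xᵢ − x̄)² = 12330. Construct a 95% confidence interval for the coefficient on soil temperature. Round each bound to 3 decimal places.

MSE = SSE/(n − 2) = 488.82/38 = 12.8637.
SE(β̂₁) = √(MSE/Sₓₓ) = √(12.8637/12330) = 0.0322999.
df = n − 2 = 38.
t* = t_{0.025, 38} = 2.024394.
Margin = t* × SE = 2.024394 × 0.0322999 = 0.06539.
CI: 0.2628 ± 0.06539 → (0.197, 0.328).
With 95% confidence, each one-unit increase in soil temperature is associated with a change of between 0.197 and 0.328 µmol m⁻² s⁻¹ in CO₂ flux.

(0.197, 0.328)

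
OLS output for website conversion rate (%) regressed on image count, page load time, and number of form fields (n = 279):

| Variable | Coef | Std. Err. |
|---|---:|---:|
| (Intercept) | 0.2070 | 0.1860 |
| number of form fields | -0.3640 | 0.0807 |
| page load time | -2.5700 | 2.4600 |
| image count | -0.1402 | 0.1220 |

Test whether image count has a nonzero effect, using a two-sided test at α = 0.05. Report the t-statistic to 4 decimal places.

Read off: b = -0.1402, SE = 0.1220 for image count.
H₀: β₁ = 0 vs H₁: β₁ ≠ 0.
t = -0.1402 / 0.1220 = -1.1492.
df = n − k − 1 = 279 − 3 − 1 = 275.
Two-sided p ≈ 0.2515, which is ≥ 0.05, so fail to reject H₀.
The data do not give significant evidence of an association between image count and website conversion rate, after adjusting for the other predictors.

t = -1.1492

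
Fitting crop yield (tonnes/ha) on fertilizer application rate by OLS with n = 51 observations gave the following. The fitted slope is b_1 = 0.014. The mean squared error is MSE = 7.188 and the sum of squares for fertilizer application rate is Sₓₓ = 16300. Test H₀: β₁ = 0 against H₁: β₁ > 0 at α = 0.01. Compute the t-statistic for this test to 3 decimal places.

t = 0.667

SE(b_1) = √(MSE/Sₓₓ) = √(7.188/16300) = 0.0209996.
t = 0.014 / 0.0209996 = 0.667.
df = n − 2 = 49.
One-sided p ≈ 0.2541, which is ≥ 0.01, so fail to reject H₀.
The data do not give significant evidence that the true slope on fertilizer application rate is positive.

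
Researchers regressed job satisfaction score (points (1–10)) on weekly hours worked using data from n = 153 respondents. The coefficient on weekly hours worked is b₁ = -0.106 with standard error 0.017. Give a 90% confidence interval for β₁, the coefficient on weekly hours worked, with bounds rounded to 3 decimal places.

df = n − 2 = 153 − 2 = 151.
t* = t_{0.05, 151} = 1.655007.
Margin = t* × SE = 1.655007 × 0.017 = 0.02814.
CI: -0.106 ± 0.02814 → (-0.134, -0.078).
With 90% confidence, each one-unit increase in weekly hours worked is associated with a change of between -0.134 and -0.078 points (1–10) in job satisfaction score.

(-0.134, -0.078)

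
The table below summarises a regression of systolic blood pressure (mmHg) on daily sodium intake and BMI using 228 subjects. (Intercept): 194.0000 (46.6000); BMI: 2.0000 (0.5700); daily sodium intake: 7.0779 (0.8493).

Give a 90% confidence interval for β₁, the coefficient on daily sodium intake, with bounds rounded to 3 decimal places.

(5.675, 8.481)

Read off: b = 7.0779, SE = 0.8493 for daily sodium intake.
df = n − k − 1 = 228 − 2 − 1 = 225.
t* = t_{0.05, 225} = 1.651654.
Margin = t* × SE = 1.651654 × 0.8493 = 1.40275.
CI: 7.0779 ± 1.40275 → (5.675, 8.481).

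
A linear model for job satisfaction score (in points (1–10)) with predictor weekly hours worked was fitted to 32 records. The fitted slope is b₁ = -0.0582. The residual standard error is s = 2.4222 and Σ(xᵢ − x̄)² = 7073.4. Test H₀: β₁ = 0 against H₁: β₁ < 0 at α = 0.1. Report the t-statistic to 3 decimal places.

SE(b₁) = s/√Sₓₓ = 2.4222/√7073.4 = 0.0288002.
t = -0.0582 / 0.0288002 = -2.021.
df = n − 2 = 30.
One-sided p ≈ 0.0262, which is < 0.1, so reject H₀.
There is evidence that the true slope on weekly hours worked is negative.

t = -2.021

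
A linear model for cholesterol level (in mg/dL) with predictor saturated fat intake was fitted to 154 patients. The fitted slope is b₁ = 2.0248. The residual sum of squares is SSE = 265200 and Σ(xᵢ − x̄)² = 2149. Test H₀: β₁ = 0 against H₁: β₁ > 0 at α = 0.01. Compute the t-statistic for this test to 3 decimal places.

MSE = SSE/(n − 2) = 265200/152 = 1744.74.
SE(b₁) = √(MSE/Sₓₓ) = √(1744.74/2149) = 0.901046.
t = 2.0248 / 0.901046 = 2.247.
df = n − 2 = 152.
One-sided p ≈ 0.0130, which is ≥ 0.01, so fail to reject H₀.
The data do not give significant evidence that the true slope on saturated fat intake is positive.

t = 2.247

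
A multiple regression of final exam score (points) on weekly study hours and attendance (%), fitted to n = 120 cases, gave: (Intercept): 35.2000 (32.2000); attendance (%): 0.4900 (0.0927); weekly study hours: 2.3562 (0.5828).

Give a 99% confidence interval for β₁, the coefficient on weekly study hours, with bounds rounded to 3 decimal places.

Read off: b = 2.3562, SE = 0.5828 for weekly study hours.
df = n − k − 1 = 120 − 2 − 1 = 117.
t* = t_{0.005, 117} = 2.618504.
Margin = t* × SE = 2.618504 × 0.5828 = 1.52606.
CI: 2.3562 ± 1.52606 → (0.830, 3.882).

(0.830, 3.882)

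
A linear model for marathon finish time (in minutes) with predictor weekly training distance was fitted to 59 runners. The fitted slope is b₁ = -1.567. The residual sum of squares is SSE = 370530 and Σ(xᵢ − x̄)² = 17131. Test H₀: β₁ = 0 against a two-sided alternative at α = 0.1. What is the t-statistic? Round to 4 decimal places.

t = -2.5438

MSE = SSE/(n − 2) = 370530/57 = 6500.53.
SE(b₁) = √(MSE/Sₓₓ) = √(6500.53/17131) = 0.616003.
t = -1.567 / 0.616003 = -2.5438.
df = n − 2 = 57.
Two-sided p ≈ 0.0137, which is < 0.1, so reject H₀.
There is evidence that weekly training distance is associated with marathon finish time.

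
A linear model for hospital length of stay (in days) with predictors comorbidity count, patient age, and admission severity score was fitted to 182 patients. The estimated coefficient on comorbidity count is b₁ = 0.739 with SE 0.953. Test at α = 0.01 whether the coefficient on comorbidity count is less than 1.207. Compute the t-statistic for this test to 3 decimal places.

t = -0.491

H₀: β₁ = 1.207 vs H₁: β₁ < 1.207.
t = (b₁ − β₁⁰)/SE = (0.739 − 1.207) / 0.953 = -0.491.
df = n − k − 1 = 182 − 3 − 1 = 178.
One-sided p ≈ 0.3120, which is ≥ 0.01, so fail to reject H₀.
The data do not give significant evidence that the true slope on comorbidity count is below 1.207 days per unit, holding the other predictors fixed.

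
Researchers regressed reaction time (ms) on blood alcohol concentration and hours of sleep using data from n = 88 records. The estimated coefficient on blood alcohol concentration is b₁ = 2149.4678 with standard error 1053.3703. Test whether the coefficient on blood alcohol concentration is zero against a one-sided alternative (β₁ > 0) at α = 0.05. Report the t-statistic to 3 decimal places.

t = 2.041

H₀: β₁ = 0 vs H₁: β₁ > 0.
t = (b₁ − β₁⁰)/SE = 2149.4678 / 1053.3703 = 2.041.
df = n − k − 1 = 88 − 2 − 1 = 85.
One-sided p ≈ 0.0222, which is < 0.05, so reject H₀.
There is evidence that the true slope on blood alcohol concentration is positive, holding the other predictors fixed.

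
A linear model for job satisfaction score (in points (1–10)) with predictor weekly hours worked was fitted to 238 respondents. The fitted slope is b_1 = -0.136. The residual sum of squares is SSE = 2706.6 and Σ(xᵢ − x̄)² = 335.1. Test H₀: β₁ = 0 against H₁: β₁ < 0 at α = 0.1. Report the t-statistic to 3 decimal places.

MSE = SSE/(n − 2) = 2706.6/236 = 11.4686.
SE(b_1) = √(MSE/Sₓₓ) = √(11.4686/335.1) = 0.184999.
t = -0.136 / 0.184999 = -0.735.
df = n − 2 = 236.
One-sided p ≈ 0.2315, which is ≥ 0.1, so fail to reject H₀.
The data do not give significant evidence that the true slope on weekly hours worked is negative.

t = -0.735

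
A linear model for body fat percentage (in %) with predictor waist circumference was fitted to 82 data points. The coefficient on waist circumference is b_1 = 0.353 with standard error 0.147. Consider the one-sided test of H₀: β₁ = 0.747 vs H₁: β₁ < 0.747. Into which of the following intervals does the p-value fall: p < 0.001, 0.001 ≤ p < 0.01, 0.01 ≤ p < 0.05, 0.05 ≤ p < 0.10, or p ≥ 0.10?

0.001 ≤ p < 0.01

t = (0.353 − 0.747) / 0.147 = -2.680.
df = n − 2 = 82 − 2 = 80.
One-sided p = P(T_{80} < t) ≈ 0.0045.
So 0.001 ≤ p < 0.01.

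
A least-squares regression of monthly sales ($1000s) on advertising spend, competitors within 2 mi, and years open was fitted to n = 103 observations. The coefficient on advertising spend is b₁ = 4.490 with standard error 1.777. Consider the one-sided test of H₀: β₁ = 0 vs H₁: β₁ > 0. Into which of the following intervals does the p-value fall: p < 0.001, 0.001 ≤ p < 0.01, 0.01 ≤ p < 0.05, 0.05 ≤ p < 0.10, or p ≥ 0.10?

0.001 ≤ p < 0.01

t = 4.490 / 1.777 = 2.527.
df = n − k − 1 = 103 − 3 − 1 = 99.
One-sided p = P(T_{99} > t) ≈ 0.0065.
So 0.001 ≤ p < 0.01.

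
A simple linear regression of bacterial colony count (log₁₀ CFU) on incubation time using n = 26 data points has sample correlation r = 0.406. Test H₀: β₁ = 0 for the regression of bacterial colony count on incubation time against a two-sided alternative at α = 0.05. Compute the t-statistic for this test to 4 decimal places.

t = 2.1764

t = r·√(n − 2)/√(1 − r²) = 0.406·√24/√0.835164 = 2.1764.
df = n − 2 = 24.
Two-sided p ≈ 0.0396, which is < 0.05, so reject H₀.
There is evidence of a linear association between incubation time and bacterial colony count.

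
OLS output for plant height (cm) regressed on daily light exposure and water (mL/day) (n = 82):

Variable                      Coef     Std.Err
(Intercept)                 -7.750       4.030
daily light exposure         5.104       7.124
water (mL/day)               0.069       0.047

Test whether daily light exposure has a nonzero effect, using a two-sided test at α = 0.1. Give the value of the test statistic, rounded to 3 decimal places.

Read off: b = 5.104, SE = 7.124 for daily light exposure.
H₀: β₁ = 0 vs H₁: β₁ ≠ 0.
t = 5.104 / 7.124 = 0.716.
df = n − k − 1 = 82 − 2 − 1 = 79.
Two-sided p ≈ 0.4758, which is ≥ 0.1, so fail to reject H₀.
The data do not give significant evidence of an association between daily light exposure and plant height, after adjusting for the other predictors.

t = 0.716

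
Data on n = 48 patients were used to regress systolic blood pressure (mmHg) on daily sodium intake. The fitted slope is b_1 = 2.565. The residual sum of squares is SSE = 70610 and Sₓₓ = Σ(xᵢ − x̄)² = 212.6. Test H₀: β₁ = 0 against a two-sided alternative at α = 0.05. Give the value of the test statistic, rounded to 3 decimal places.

t = 0.955

MSE = SSE/(n − 2) = 70610/46 = 1535.
SE(b_1) = √(MSE/Sₓₓ) = √(1535/212.6) = 2.68703.
t = 2.565 / 2.68703 = 0.955.
df = n − 2 = 46.
Two-sided p ≈ 0.3448, which is ≥ 0.05, so fail to reject H₀.
The data do not give significant evidence of an association between daily sodium intake and systolic blood pressure.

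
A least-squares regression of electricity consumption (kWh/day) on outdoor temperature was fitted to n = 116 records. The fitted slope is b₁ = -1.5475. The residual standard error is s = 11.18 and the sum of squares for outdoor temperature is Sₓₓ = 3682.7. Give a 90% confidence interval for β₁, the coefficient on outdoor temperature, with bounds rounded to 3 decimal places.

(-1.853, -1.242)

SE(b₁) = s/√Sₓₓ = 11.18/√3682.7 = 0.184229.
df = n − 2 = 114.
t* = t_{0.05, 114} = 1.65833.
Margin = t* × SE = 1.65833 × 0.184229 = 0.30551.
CI: -1.5475 ± 0.30551 → (-1.853, -1.242).
With 90% confidence, each one-unit increase in outdoor temperature is associated with a change of between -1.853 and -1.242 kWh/day in electricity consumption.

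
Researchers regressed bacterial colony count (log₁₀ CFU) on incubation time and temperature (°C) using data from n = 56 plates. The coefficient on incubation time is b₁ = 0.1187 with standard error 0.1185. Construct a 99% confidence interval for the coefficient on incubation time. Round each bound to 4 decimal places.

df = n − k − 1 = 56 − 2 − 1 = 53.
t* = t_{0.005, 53} = 2.671823.
Margin = t* × SE = 2.671823 × 0.1185 = 0.316611.
CI: 0.1187 ± 0.316611 → (-0.1979, 0.4353).
With 99% confidence, each one-unit increase in incubation time is associated with a change of between -0.1979 and 0.4353 log₁₀ CFU in bacterial colony count, holding the other predictors fixed.

(-0.1979, 0.4353)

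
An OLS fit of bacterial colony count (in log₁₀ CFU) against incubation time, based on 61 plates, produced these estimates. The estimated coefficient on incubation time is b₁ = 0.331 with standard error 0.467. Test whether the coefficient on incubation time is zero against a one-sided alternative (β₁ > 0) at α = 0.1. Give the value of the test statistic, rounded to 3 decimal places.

t = 0.709

H₀: β₁ = 0 vs H₁: β₁ > 0.
t = (b₁ − β₁⁰)/SE = 0.331 / 0.467 = 0.709.
df = n − 2 = 61 − 2 = 59.
One-sided p ≈ 0.2406, which is ≥ 0.1, so fail to reject H₀.
The data do not give significant evidence that the true slope on incubation time is positive.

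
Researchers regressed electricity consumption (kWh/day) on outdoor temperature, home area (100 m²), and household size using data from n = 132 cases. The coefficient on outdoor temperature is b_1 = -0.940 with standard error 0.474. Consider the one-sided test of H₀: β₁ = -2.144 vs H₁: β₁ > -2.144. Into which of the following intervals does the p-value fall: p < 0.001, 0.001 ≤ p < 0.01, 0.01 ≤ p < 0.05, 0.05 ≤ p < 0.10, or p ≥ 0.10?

t = (-0.940 − (-2.144)) / 0.474 = 2.540.
df = n − k − 1 = 132 − 3 − 1 = 128.
One-sided p = P(T_{128} > t) ≈ 0.0061.
So 0.001 ≤ p < 0.01.

0.001 ≤ p < 0.01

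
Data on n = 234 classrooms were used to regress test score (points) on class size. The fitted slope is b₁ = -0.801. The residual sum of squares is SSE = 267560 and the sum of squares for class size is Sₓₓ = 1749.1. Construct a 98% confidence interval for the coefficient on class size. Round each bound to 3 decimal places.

(-2.703, 1.101)

MSE = SSE/(n − 2) = 267560/232 = 1153.28.
SE(b₁) = √(MSE/Sₓₓ) = √(1153.28/1749.1) = 0.812006.
df = n − 2 = 232.
t* = t_{0.01, 232} = 2.342528.
Margin = t* × SE = 2.342528 × 0.812006 = 1.90215.
CI: -0.801 ± 1.90215 → (-2.703, 1.101).
With 98% confidence, each one-unit increase in class size is associated with a change of between -2.703 and 1.101 points in test score.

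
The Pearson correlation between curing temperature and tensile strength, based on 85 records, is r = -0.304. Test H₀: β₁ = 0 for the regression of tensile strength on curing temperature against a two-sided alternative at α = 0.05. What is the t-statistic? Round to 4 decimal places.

t = -2.9072

t = r·√(n − 2)/√(1 − r²) = -0.304·√83/√0.907584 = -2.9072.
df = n − 2 = 83.
Two-sided p ≈ 0.0047, which is < 0.05, so reject H₀.
There is evidence of a linear association between curing temperature and tensile strength.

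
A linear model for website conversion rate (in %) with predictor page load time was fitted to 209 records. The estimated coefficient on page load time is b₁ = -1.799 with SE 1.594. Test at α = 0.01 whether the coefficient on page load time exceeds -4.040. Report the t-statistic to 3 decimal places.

t = 1.406

H₀: β₁ = -4.040 vs H₁: β₁ > -4.040.
t = (b₁ − β₁⁰)/SE = (-1.799 − (-4.040)) / 1.594 = 1.406.
df = n − 2 = 209 − 2 = 207.
One-sided p ≈ 0.0806, which is ≥ 0.01, so fail to reject H₀.
The data do not give significant evidence that the true slope on page load time exceeds -4.040 % per unit.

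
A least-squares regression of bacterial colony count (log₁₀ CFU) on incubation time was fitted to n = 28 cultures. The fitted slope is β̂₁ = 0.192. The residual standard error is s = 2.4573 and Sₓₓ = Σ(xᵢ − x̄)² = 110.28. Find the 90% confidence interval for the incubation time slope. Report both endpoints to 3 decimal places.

SE(β̂₁) = s/√Sₓₓ = 2.4573/√110.28 = 0.233997.
df = n − 2 = 26.
t* = t_{0.05, 26} = 1.705618.
Margin = t* × SE = 1.705618 × 0.233997 = 0.39911.
CI: 0.192 ± 0.39911 → (-0.207, 0.591).
With 90% confidence, each one-unit increase in incubation time is associated with a change of between -0.207 and 0.591 log₁₀ CFU in bacterial colony count.

(-0.207, 0.591)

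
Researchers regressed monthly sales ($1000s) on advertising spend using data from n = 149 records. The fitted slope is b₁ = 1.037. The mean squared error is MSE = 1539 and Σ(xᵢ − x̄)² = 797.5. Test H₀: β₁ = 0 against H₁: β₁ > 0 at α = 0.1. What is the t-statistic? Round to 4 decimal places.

SE(b₁) = √(MSE/Sₓₓ) = √(1539/797.5) = 1.38917.
t = 1.037 / 1.38917 = 0.7465.
df = n − 2 = 147.
One-sided p ≈ 0.2283, which is ≥ 0.1, so fail to reject H₀.
The data do not give significant evidence that the true slope on advertising spend is positive.

t = 0.7465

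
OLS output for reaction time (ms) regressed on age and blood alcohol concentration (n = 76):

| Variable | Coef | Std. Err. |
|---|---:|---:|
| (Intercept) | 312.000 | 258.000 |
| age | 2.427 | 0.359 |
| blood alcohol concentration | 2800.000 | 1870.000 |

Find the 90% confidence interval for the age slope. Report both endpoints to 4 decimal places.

Read off: b = 2.427, SE = 0.359 for age.
df = n − k − 1 = 76 − 2 − 1 = 73.
t* = t_{0.05, 73} = 1.665996.
Margin = t* × SE = 1.665996 × 0.359 = 0.598093.
CI: 2.427 ± 0.598093 → (1.8289, 3.0251).

(1.8289, 3.0251)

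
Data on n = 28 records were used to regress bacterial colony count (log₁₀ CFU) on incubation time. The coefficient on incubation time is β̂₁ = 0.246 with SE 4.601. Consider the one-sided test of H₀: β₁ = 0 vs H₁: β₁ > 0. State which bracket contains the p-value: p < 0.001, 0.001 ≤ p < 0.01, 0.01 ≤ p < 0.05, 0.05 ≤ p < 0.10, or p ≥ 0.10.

t = 0.246 / 4.601 = 0.053.
df = n − 2 = 28 − 2 = 26.
One-sided p = P(T_{26} > t) ≈ 0.4789.
So p ≥ 0.10.

p ≥ 0.10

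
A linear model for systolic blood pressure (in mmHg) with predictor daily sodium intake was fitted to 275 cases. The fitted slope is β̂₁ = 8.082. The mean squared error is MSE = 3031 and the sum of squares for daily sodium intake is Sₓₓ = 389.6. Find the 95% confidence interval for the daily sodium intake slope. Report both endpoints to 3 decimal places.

(2.591, 13.573)

SE(β̂₁) = √(MSE/Sₓₓ) = √(3031/389.6) = 2.78922.
df = n − 2 = 273.
t* = t_{0.025, 273} = 1.968692.
Margin = t* × SE = 1.968692 × 2.78922 = 5.49112.
CI: 8.082 ± 5.49112 → (2.591, 13.573).
With 95% confidence, each one-unit increase in daily sodium intake is associated with a change of between 2.591 and 13.573 mmHg in systolic blood pressure.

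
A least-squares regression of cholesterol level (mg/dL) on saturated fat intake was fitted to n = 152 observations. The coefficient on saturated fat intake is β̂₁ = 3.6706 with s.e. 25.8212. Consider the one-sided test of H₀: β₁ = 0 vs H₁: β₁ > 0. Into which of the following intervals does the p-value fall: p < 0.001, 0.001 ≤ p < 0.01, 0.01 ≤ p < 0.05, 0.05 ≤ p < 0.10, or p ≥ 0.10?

t = 3.6706 / 25.8212 = 0.142.
df = n − 2 = 152 − 2 = 150.
One-sided p = P(T_{150} > t) ≈ 0.4436.
So p ≥ 0.10.

p ≥ 0.10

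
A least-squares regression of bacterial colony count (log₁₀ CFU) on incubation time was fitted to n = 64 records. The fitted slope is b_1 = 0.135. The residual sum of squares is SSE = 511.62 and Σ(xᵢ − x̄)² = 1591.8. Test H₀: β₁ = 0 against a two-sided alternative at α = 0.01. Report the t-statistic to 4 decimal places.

t = 1.8750

MSE = SSE/(n − 2) = 511.62/62 = 8.25194.
SE(b_1) = √(MSE/Sₓₓ) = √(8.25194/1591.8) = 0.0720002.
t = 0.135 / 0.0720002 = 1.8750.
df = n − 2 = 62.
Two-sided p ≈ 0.0655, which is ≥ 0.01, so fail to reject H₀.
The data do not give significant evidence of an association between incubation time and bacterial colony count.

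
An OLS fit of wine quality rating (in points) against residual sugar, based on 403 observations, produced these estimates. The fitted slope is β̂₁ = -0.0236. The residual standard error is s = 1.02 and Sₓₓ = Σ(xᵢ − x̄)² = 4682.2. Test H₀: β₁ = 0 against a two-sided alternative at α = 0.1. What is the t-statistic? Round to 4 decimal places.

SE(β̂₁) = s/√Sₓₓ = 1.02/√4682.2 = 0.0149065.
t = -0.0236 / 0.0149065 = -1.5832.
df = n − 2 = 401.
Two-sided p ≈ 0.1142, which is ≥ 0.1, so fail to reject H₀.
The data do not give significant evidence of an association between residual sugar and wine quality rating.

t = -1.5832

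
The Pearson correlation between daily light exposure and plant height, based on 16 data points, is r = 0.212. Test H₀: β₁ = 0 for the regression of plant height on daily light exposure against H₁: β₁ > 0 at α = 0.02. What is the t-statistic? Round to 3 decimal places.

t = r·√(n − 2)/√(1 − r²) = 0.212·√14/√0.955056 = 0.812.
df = n − 2 = 14.
One-sided p ≈ 0.2153, which is ≥ 0.02, so fail to reject H₀.
The data do not give significant evidence of a linear association between daily light exposure and plant height.

t = 0.812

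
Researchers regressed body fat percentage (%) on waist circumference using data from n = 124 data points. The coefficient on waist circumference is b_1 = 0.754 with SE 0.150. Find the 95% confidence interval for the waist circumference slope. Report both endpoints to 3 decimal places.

df = n − 2 = 124 − 2 = 122.
t* = t_{0.025, 122} = 1.9796.
Margin = t* × SE = 1.9796 × 0.150 = 0.29694.
CI: 0.754 ± 0.29694 → (0.457, 1.051).
With 95% confidence, each one-unit increase in waist circumference is associated with a change of between 0.457 and 1.051 % in body fat percentage.

(0.457, 1.051)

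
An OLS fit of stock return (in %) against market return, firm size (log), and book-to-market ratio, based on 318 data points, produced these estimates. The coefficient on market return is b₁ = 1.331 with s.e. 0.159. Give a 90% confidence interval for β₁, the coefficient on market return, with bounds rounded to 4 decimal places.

(1.0687, 1.5933)

df = n − k − 1 = 318 − 3 − 1 = 314.
t* = t_{0.05, 314} = 1.649721.
Margin = t* × SE = 1.649721 × 0.159 = 0.262306.
CI: 1.331 ± 0.262306 → (1.0687, 1.5933).
With 90% confidence, each one-unit increase in market return is associated with a change of between 1.0687 and 1.5933 % in stock return, holding the other predictors fixed.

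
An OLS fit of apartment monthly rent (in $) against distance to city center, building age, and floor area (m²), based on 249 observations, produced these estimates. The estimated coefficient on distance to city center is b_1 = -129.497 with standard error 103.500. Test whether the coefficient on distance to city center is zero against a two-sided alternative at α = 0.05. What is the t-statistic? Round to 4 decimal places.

H₀: β₁ = 0 vs H₁: β₁ ≠ 0.
t = (b_1 − β₁⁰)/SE = -129.497 / 103.500 = -1.2512.
df = n − k − 1 = 249 − 3 − 1 = 245.
Two-sided p ≈ 0.2121, which is ≥ 0.05, so fail to reject H₀.
The data do not give significant evidence of an association between distance to city center and apartment monthly rent, after adjusting for the other predictors.

t = -1.2512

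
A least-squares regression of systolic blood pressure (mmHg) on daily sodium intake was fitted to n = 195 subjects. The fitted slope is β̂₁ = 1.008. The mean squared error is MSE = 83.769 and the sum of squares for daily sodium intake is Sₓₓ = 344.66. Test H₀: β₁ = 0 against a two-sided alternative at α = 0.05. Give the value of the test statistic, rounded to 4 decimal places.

SE(β̂₁) = √(MSE/Sₓₓ) = √(83.769/344.66) = 0.492999.
t = 1.008 / 0.492999 = 2.0446.
df = n − 2 = 193.
Two-sided p ≈ 0.0422, which is < 0.05, so reject H₀.
There is evidence that daily sodium intake is associated with systolic blood pressure.

t = 2.0446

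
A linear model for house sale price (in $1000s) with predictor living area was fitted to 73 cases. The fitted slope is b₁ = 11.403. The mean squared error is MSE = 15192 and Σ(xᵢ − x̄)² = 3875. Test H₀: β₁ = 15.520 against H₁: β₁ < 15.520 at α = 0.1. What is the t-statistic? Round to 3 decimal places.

SE(b₁) = √(MSE/Sₓₓ) = √(15192/3875) = 1.98003.
t = (11.403 − 15.520) / 1.98003 = -2.079.
df = n − 2 = 71.
One-sided p ≈ 0.0206, which is < 0.1, so reject H₀.
There is evidence that the true slope on living area is below 15.520 $1000s per unit.

t = -2.079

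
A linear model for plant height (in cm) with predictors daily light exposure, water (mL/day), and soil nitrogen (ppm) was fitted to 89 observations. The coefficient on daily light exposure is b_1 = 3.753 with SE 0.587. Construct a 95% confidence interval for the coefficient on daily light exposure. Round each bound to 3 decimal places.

(2.586, 4.920)

df = n − k − 1 = 89 − 3 − 1 = 85.
t* = t_{0.025, 85} = 1.988268.
Margin = t* × SE = 1.988268 × 0.587 = 1.16711.
CI: 3.753 ± 1.16711 → (2.586, 4.920).
With 95% confidence, each one-unit increase in daily light exposure is associated with a change of between 2.586 and 4.920 cm in plant height, holding the other predictors fixed.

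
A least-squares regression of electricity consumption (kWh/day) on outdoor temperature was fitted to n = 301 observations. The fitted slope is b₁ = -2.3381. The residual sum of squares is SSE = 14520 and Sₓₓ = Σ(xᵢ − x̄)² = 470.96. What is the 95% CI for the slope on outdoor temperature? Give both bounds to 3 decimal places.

MSE = SSE/(n − 2) = 14520/299 = 48.5619.
SE(b₁) = √(MSE/Sₓₓ) = √(48.5619/470.96) = 0.321111.
df = n − 2 = 299.
t* = t_{0.025, 299} = 1.96793.
Margin = t* × SE = 1.96793 × 0.321111 = 0.63192.
CI: -2.3381 ± 0.63192 → (-2.970, -1.706).
With 95% confidence, each one-unit increase in outdoor temperature is associated with a change of between -2.970 and -1.706 kWh/day in electricity consumption.

(-2.970, -1.706)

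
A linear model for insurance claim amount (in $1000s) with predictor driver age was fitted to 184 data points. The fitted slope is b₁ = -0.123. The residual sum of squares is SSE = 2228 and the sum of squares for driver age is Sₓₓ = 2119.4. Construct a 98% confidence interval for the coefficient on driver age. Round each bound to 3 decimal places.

(-0.301, 0.055)

MSE = SSE/(n − 2) = 2228/182 = 12.2418.
SE(b₁) = √(MSE/Sₓₓ) = √(12.2418/2119.4) = 0.0760003.
df = n − 2 = 182.
t* = t_{0.01, 182} = 2.347011.
Margin = t* × SE = 2.347011 × 0.0760003 = 0.17837.
CI: -0.123 ± 0.17837 → (-0.301, 0.055).
With 98% confidence, each one-unit increase in driver age is associated with a change of between -0.301 and 0.055 $1000s in insurance claim amount.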